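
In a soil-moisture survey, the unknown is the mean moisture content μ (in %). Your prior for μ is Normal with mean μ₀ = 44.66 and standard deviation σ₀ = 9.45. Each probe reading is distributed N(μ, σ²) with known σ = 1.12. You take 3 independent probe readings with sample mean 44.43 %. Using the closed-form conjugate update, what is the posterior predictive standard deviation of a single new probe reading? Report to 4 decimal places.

1.2925

For Normal data with known variance σ², a Normal(μ₀, σ₀²) prior on μ is conjugate. Posterior precision = 1/σ₀² + n/σ²; posterior mean is the precision-weighted average of μ₀ and x̄.
σ₀² = 9.45² = 89.3025, σ² = 1.12² = 1.2544; σ² + n·σ₀² = 1.2544 + 3·89.3025 = 269.1619.
Posterior precision = 1/σ₀² + n/σ² = 1/89.3025 + 3/1.2544 = (σ² + n·σ₀²)/(σ₀²σ²) = 269.1619/(89.3025·1.2544); posterior variance σₙ² = σ₀²σ²/(σ² + n·σ₀²) = 89.3025·1.2544/269.1619 = 0.416185.
Predictive variance for one new observation = σₙ² + σ² = 89.3025·1.2544/269.1619 + 1.2544 = σ²·(σ₀² + 269.1619)/269.1619 = 1.2544·358.4644/269.1619 = 1.670585; SD = √(1.2544·358.4644/269.1619) = 1.2925.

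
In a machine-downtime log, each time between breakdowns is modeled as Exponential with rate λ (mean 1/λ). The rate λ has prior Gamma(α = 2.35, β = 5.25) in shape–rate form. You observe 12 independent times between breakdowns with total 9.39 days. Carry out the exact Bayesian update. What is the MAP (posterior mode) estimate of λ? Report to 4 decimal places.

With a Gamma(shape α, rate β) prior on the exponential rate λ, the posterior after n observations with total T = Σxᵢ is Gamma(α+n, β+T).
Posterior: Gamma(2.35+12, 5.25+9.39) = Gamma(14.35, 14.64).
Mode = (α−1)/β = 0.9119.

0.9119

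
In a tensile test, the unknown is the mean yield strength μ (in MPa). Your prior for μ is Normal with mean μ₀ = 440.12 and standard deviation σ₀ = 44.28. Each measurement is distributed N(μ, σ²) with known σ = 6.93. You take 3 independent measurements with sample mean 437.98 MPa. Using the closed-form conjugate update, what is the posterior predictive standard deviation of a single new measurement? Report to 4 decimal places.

7.9940

For Normal data with known variance σ², a Normal(μ₀, σ₀²) prior on μ is conjugate. Posterior precision = 1/σ₀² + n/σ²; posterior mean is the precision-weighted average of μ₀ and x̄.
σ₀² = 44.28² = 1960.7184, σ² = 6.93² = 48.0249; σ² + n·σ₀² = 48.0249 + 3·1960.7184 = 5930.1801.
Posterior precision = 1/σ₀² + n/σ² = 1/1960.7184 + 3/48.0249 = (σ² + n·σ₀²)/(σ₀²σ²) = 5930.1801/(1960.7184·48.0249); posterior variance σₙ² = σ₀²σ²/(σ² + n·σ₀²) = 1960.7184·48.0249/5930.1801 = 15.878659.
Predictive variance for one new observation = σₙ² + σ² = 1960.7184·48.0249/5930.1801 + 48.0249 = σ²·(σ₀² + 5930.1801)/5930.1801 = 48.0249·7890.8985/5930.1801 = 63.903559; SD = √(48.0249·7890.8985/5930.1801) = 7.9940.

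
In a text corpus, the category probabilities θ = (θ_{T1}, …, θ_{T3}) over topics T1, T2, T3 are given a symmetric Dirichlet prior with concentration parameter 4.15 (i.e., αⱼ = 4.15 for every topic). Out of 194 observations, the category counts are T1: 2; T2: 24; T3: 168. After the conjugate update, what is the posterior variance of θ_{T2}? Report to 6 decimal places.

The Dirichlet prior is conjugate to the Multinomial likelihood: each posterior αⱼ = prior αⱼ + observed count nⱼ.
Posterior concentration: (6.15, 28.15, 172.15), total = 206.45.
Var[θ_j] = α_j(Σα−α_j)/((Σα)²(Σα+1)) = 28.15·178.30/(206.45²·207.45) = 0.000568.

0.000568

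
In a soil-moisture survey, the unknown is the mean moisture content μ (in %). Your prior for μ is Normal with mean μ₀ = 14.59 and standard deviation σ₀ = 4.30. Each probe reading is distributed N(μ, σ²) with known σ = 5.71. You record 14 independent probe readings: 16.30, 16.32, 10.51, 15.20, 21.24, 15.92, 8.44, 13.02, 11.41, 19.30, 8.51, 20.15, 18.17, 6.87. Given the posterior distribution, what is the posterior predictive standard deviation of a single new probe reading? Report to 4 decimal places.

5.8883

For Normal data with known variance σ², a Normal(μ₀, σ₀²) prior on μ is conjugate. Posterior precision = 1/σ₀² + n/σ²; posterior mean is the precision-weighted average of μ₀ and x̄.
σ₀² = 4.30² = 18.49, σ² = 5.71² = 32.6041; σ² + n·σ₀² = 32.6041 + 14·18.49 = 291.4641.
Posterior precision = 1/σ₀² + n/σ² = 1/18.49 + 14/32.6041 = (σ² + n·σ₀²)/(σ₀²σ²) = 291.4641/(18.49·32.6041); posterior variance σₙ² = σ₀²σ²/(σ² + n·σ₀²) = 18.49·32.6041/291.4641 = 2.068350.
Predictive variance for one new observation = σₙ² + σ² = 18.49·32.6041/291.4641 + 32.6041 = σ²·(σ₀² + 291.4641)/291.4641 = 32.6041·309.9541/291.4641 = 34.672450; SD = √(32.6041·309.9541/291.4641) = 5.8883.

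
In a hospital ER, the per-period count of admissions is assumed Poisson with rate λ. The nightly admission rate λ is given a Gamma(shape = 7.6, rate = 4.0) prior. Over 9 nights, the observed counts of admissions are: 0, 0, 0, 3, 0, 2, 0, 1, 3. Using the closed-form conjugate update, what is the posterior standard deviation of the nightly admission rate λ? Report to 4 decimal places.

With a Gamma(shape α, rate β) prior, the Poisson likelihood is conjugate: the posterior is Gamma(α + ΣXᵢ, β + n).
Sum of counts S = 9 over n = 9 nights.
Posterior: Gamma(α+S, β+n) = Gamma(7.6+9, 4.0+9) = Gamma(16.6, 13.0).
SD = √α/β = √16.6/13.0 = 0.3134.

0.3134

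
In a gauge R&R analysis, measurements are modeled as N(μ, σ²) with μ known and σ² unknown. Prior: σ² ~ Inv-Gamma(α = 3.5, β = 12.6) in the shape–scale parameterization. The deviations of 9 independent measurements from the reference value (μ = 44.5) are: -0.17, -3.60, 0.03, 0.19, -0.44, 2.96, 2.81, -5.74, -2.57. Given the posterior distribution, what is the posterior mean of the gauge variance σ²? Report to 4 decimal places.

6.7593

With known mean μ and an Inverse-Gamma(α, β) prior on σ², the Normal likelihood is conjugate: posterior is Inv-Gamma(α + n/2, β + Σ(xᵢ−μ)²/2).
Σ(xᵢ−μ)² = (-0.17)² + (-3.60)² + (0.03)² + (0.19)² + (-0.44)² + (2.96)² + (2.81)² + (-5.74)² + (-2.57)² = 69.4297.
Posterior: Inv-Gamma(3.5 + 9/2, 12.6 + 69.4297/2) = Inv-Gamma(8.00, 47.31485).
E[σ²|data] = β/(α−1) = 47.31485/7.00 = 6.7593.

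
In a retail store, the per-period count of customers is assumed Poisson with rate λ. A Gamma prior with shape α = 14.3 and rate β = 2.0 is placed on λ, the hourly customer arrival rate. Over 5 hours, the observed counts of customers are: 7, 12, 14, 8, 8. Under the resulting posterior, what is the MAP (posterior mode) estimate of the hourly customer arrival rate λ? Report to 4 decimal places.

With a Gamma(shape α, rate β) prior, the Poisson likelihood is conjugate: the posterior is Gamma(α + ΣXᵢ, β + n).
Sum of counts S = 49 over n = 5 hours.
Posterior: Gamma(α+S, β+n) = Gamma(14.3+49, 2.0+5) = Gamma(63.3, 7.0).
Mode of Gamma(α,β) for α≥1 is (α−1)/β = 62.3/7.0 = 8.9000.

8.9000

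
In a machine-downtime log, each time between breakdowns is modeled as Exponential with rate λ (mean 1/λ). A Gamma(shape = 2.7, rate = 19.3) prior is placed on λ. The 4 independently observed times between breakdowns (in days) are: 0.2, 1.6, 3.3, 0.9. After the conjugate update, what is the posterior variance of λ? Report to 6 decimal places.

0.010467

With a Gamma(shape α, rate β) prior on the exponential rate λ, the posterior after n observations with total T = Σxᵢ is Gamma(α+n, β+T).
Sum of observations T = 6.0 days; n = 4.
Posterior: Gamma(2.7+4, 19.3+6.0) = Gamma(6.7, 25.3).
Var = α/β² = 0.010467.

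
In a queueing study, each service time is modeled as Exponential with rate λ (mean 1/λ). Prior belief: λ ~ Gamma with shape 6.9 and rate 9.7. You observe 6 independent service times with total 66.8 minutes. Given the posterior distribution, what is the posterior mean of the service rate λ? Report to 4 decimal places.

With a Gamma(shape α, rate β) prior on the exponential rate λ, the posterior after n observations with total T = Σxᵢ is Gamma(α+n, β+T).
Posterior: Gamma(6.9+6, 9.7+66.8) = Gamma(12.9, 76.5).
Posterior mean of λ = α/β = 12.9/76.5 = 0.1686.

0.1686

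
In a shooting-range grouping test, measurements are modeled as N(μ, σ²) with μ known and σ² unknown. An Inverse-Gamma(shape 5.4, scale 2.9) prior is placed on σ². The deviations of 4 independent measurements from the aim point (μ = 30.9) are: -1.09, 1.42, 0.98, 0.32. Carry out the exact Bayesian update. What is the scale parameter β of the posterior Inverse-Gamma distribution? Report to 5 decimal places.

5.03365

With known mean μ and an Inverse-Gamma(α, β) prior on σ², the Normal likelihood is conjugate: posterior is Inv-Gamma(α + n/2, β + Σ(xᵢ−μ)²/2).
Σ(xᵢ−μ)² = (-1.09)² + (1.42)² + (0.98)² + (0.32)² = 4.2673.
Posterior: Inv-Gamma(5.4 + 4/2, 2.9 + 4.2673/2) = Inv-Gamma(7.40, 5.03365).
Posterior β = 5.03365.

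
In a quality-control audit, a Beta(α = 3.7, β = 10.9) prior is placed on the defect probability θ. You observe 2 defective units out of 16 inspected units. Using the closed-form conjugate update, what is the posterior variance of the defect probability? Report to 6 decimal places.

0.004797

The Beta prior is conjugate to a Binomial/Bernoulli likelihood; the update adds successes to α and failures to β.
Posterior: Beta(α+k, β+n−k) = Beta(3.7+2, 10.9+14) = Beta(5.7, 24.9).
Var = αβ/((α+β)²(α+β+1)) = 5.7·24.9/(30.6²·31.6) = 0.004797.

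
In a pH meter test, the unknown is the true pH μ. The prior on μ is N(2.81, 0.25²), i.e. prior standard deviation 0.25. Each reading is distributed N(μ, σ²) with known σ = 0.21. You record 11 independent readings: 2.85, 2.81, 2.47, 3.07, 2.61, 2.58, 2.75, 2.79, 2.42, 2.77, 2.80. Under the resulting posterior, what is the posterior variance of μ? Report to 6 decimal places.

0.003767

For Normal data with known variance σ², a Normal(μ₀, σ₀²) prior on μ is conjugate. Posterior precision = 1/σ₀² + n/σ²; posterior mean is the precision-weighted average of μ₀ and x̄.
σ₀² = 0.25² = 0.0625, σ² = 0.21² = 0.0441; σ² + n·σ₀² = 0.0441 + 11·0.0625 = 0.7316.
Posterior precision = 1/σ₀² + n/σ² = 1/0.0625 + 11/0.0441 = (σ² + n·σ₀²)/(σ₀²σ²) = 0.7316/(0.0625·0.0441); posterior variance σₙ² = σ₀²σ²/(σ² + n·σ₀²) = 0.0625·0.0441/0.7316 = 0.003767.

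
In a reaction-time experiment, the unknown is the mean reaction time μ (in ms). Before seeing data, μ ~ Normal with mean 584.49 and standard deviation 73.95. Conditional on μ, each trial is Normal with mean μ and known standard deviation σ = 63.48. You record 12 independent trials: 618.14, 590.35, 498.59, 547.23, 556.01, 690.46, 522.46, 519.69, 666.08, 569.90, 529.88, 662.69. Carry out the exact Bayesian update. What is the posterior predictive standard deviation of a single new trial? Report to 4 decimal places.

65.9249

For Normal data with known variance σ², a Normal(μ₀, σ₀²) prior on μ is conjugate. Posterior precision = 1/σ₀² + n/σ²; posterior mean is the precision-weighted average of μ₀ and x̄.
σ₀² = 73.95² = 5468.6025, σ² = 63.48² = 4029.7104; σ² + n·σ₀² = 4029.7104 + 12·5468.6025 = 69652.9404.
Posterior precision = 1/σ₀² + n/σ² = 1/5468.6025 + 12/4029.7104 = (σ² + n·σ₀²)/(σ₀²σ²) = 69652.9404/(5468.6025·4029.7104); posterior variance σₙ² = σ₀²σ²/(σ² + n·σ₀²) = 5468.6025·4029.7104/69652.9404 = 316.381250.
Predictive variance for one new observation = σₙ² + σ² = 5468.6025·4029.7104/69652.9404 + 4029.7104 = σ²·(σ₀² + 69652.9404)/69652.9404 = 4029.7104·75121.5429/69652.9404 = 4346.091650; SD = √(4029.7104·75121.5429/69652.9404) = 65.9249.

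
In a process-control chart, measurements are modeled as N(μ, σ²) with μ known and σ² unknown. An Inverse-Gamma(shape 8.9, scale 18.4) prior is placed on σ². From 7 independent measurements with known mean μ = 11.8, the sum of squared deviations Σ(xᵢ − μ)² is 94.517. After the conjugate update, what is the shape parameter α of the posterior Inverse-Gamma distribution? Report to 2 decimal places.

12.40

With known mean μ and an Inverse-Gamma(α, β) prior on σ², the Normal likelihood is conjugate: posterior is Inv-Gamma(α + n/2, β + Σ(xᵢ−μ)²/2).
Posterior: Inv-Gamma(8.9 + 7/2, 18.4 + 94.517/2) = Inv-Gamma(12.40, 65.6585).
Posterior α = 12.40.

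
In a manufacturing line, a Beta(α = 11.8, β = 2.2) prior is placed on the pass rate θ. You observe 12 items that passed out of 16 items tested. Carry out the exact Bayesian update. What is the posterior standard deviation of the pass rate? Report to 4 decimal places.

The Beta prior is conjugate to a Binomial/Bernoulli likelihood; the update adds successes to α and failures to β.
Posterior: Beta(α+k, β+n−k) = Beta(11.8+12, 2.2+4) = Beta(23.8, 6.2).
Var = αβ/((α+β)²(α+β+1)) = 23.8·6.2/(30.0²·31.0) = 0.00528889; SD = √0.00528889 = 0.0727.

0.0727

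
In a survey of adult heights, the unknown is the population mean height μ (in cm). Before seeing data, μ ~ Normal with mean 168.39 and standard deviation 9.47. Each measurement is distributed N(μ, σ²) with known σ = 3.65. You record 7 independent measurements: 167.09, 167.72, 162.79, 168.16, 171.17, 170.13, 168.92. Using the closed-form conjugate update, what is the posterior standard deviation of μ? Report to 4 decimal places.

1.3652

For Normal data with known variance σ², a Normal(μ₀, σ₀²) prior on μ is conjugate. Posterior precision = 1/σ₀² + n/σ²; posterior mean is the precision-weighted average of μ₀ and x̄.
σ₀² = 9.47² = 89.6809, σ² = 3.65² = 13.3225; σ² + n·σ₀² = 13.3225 + 7·89.6809 = 641.0888.
Posterior precision = 1/σ₀² + n/σ² = 1/89.6809 + 7/13.3225 = (σ² + n·σ₀²)/(σ₀²σ²) = 641.0888/(89.6809·13.3225); posterior variance σₙ² = σ₀²σ²/(σ² + n·σ₀²) = 89.6809·13.3225/641.0888 = 1.863663.
Posterior SD = √σₙ² = √(89.6809·13.3225/641.0888) = 1.3652.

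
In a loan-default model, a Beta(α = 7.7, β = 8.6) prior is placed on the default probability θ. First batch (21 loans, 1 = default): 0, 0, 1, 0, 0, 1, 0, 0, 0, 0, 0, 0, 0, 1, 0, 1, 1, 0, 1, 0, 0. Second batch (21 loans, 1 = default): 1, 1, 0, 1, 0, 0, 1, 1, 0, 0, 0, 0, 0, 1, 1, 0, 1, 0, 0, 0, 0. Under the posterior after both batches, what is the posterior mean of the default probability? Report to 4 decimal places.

0.3722

The Beta prior is conjugate to a Binomial/Bernoulli likelihood; the update adds successes to α and failures to β.
After batch 1: Beta(7.7+6, 8.6+15) = Beta(13.7, 23.6).
After batch 2: Beta(13.7+8, 23.6+13) = Beta(21.7, 36.6).
Posterior mean = α/(α+β) = 21.7/58.3 = 0.3722.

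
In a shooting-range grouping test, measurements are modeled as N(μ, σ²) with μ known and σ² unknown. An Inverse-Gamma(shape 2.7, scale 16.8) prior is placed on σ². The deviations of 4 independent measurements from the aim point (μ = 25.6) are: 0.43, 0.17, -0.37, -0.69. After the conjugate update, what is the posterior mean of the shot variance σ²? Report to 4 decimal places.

With known mean μ and an Inverse-Gamma(α, β) prior on σ², the Normal likelihood is conjugate: posterior is Inv-Gamma(α + n/2, β + Σ(xᵢ−μ)²/2).
Σ(xᵢ−μ)² = (0.43)² + (0.17)² + (-0.37)² + (-0.69)² = 0.8268.
Posterior: Inv-Gamma(2.7 + 4/2, 16.8 + 0.8268/2) = Inv-Gamma(4.70, 17.21340).
E[σ²|data] = β/(α−1) = 17.21340/3.70 = 4.6523.

4.6523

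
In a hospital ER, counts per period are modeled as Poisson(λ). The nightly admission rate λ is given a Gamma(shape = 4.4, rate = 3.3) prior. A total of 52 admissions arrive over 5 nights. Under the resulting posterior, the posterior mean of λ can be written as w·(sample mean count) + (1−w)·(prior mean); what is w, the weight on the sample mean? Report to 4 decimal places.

0.6024

With a Gamma(shape α, rate β) prior, the Poisson likelihood is conjugate: the posterior is Gamma(α + ΣXᵢ, β + n).
Posterior mean = (α₀+S)/(β₀+n) = [n/(β₀+n)]·(S/n) + [β₀/(β₀+n)]·(α₀/β₀), so only n and β₀ enter the weight.
Weight on data w = n/(β₀+n) = 5/(3.3+5) = 5/8.3 = 0.6024.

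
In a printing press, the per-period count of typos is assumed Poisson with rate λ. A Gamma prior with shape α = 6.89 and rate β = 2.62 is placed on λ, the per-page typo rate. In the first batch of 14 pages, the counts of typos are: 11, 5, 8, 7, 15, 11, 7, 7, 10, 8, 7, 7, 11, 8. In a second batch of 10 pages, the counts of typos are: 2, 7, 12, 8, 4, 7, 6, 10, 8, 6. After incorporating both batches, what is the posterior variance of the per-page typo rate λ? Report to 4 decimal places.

With a Gamma(shape α, rate β) prior, the Poisson likelihood is conjugate: the posterior is Gamma(α + ΣXᵢ, β + n).
Batch 1: sum of counts S = 122 over n = 14 pages.
After batch 1: Gamma(α+S, β+n) = Gamma(6.89+122, 2.62+14) = Gamma(128.89, 16.62).
Batch 2: sum of counts S = 70 over n = 10 pages.
After batch 2: Gamma(α+S, β+n) = Gamma(128.89+70, 16.62+10) = Gamma(198.89, 26.62).
Var = α/β² = 198.89/26.62² = 0.2807.

0.2807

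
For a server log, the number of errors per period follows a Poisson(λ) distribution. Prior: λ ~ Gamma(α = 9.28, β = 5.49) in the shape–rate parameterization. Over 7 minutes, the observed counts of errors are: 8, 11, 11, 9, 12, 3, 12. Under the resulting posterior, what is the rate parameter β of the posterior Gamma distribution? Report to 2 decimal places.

12.49

With a Gamma(shape α, rate β) prior, the Poisson likelihood is conjugate: the posterior is Gamma(α + ΣXᵢ, β + n).
Sum of counts S = 66 over n = 7 minutes.
Posterior: Gamma(α+S, β+n) = Gamma(9.28+66, 5.49+7) = Gamma(75.28, 12.49).
Posterior β = 12.49.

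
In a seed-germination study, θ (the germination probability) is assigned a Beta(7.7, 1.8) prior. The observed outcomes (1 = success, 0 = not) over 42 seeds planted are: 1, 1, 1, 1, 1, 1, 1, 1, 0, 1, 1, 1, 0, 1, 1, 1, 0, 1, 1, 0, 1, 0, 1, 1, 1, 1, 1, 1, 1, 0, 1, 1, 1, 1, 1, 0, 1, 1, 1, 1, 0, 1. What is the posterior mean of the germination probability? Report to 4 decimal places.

0.8097

The Beta prior is conjugate to a Binomial/Bernoulli likelihood; the update adds successes to α and failures to β.
Posterior: Beta(α+k, β+n−k) = Beta(7.7+34, 1.8+8) = Beta(41.7, 9.8).
Posterior mean = α/(α+β) = 41.7/51.5 = 0.8097.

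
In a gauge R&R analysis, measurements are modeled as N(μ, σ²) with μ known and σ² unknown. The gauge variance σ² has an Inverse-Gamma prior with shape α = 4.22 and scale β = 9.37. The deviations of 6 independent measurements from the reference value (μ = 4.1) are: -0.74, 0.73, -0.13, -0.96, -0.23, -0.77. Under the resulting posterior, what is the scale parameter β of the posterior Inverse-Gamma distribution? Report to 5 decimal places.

With known mean μ and an Inverse-Gamma(α, β) prior on σ², the Normal likelihood is conjugate: posterior is Inv-Gamma(α + n/2, β + Σ(xᵢ−μ)²/2).
Σ(xᵢ−μ)² = (-0.74)² + (0.73)² + (-0.13)² + (-0.96)² + (-0.23)² + (-0.77)² = 2.6648.
Posterior: Inv-Gamma(4.22 + 6/2, 9.37 + 2.6648/2) = Inv-Gamma(7.22, 10.70240).
Posterior β = 10.70240.

10.70240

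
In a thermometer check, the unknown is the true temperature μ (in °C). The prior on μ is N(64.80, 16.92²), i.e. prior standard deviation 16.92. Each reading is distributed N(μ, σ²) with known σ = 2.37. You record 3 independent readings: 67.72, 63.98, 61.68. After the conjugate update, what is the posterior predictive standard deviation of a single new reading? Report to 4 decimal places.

2.7344

For Normal data with known variance σ², a Normal(μ₀, σ₀²) prior on μ is conjugate. Posterior precision = 1/σ₀² + n/σ²; posterior mean is the precision-weighted average of μ₀ and x̄.
σ₀² = 16.92² = 286.2864, σ² = 2.37² = 5.6169; σ² + n·σ₀² = 5.6169 + 3·286.2864 = 864.4761.
Posterior precision = 1/σ₀² + n/σ² = 1/286.2864 + 3/5.6169 = (σ² + n·σ₀²)/(σ₀²σ²) = 864.4761/(286.2864·5.6169); posterior variance σₙ² = σ₀²σ²/(σ² + n·σ₀²) = 286.2864·5.6169/864.4761 = 1.860135.
Predictive variance for one new observation = σₙ² + σ² = 286.2864·5.6169/864.4761 + 5.6169 = σ²·(σ₀² + 864.4761)/864.4761 = 5.6169·1150.7625/864.4761 = 7.477035; SD = √(5.6169·1150.7625/864.4761) = 2.7344.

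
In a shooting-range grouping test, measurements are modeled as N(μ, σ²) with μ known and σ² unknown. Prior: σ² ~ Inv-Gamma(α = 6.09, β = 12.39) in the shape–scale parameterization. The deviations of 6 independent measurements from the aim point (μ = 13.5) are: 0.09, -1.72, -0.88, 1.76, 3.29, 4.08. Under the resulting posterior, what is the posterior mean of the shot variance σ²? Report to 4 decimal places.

3.6520

With known mean μ and an Inverse-Gamma(α, β) prior on σ², the Normal likelihood is conjugate: posterior is Inv-Gamma(α + n/2, β + Σ(xᵢ−μ)²/2).
Σ(xᵢ−μ)² = (0.09)² + (-1.72)² + (-0.88)² + (1.76)² + (3.29)² + (4.08)² = 34.3090.
Posterior: Inv-Gamma(6.09 + 6/2, 12.39 + 34.3090/2) = Inv-Gamma(9.09, 29.54450).
E[σ²|data] = β/(α−1) = 29.54450/8.09 = 3.6520.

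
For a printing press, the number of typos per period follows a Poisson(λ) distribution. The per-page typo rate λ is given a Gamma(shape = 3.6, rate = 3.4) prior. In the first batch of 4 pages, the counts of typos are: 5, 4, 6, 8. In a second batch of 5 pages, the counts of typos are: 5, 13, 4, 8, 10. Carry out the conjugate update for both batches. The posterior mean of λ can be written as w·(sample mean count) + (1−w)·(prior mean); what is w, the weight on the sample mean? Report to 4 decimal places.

With a Gamma(shape α, rate β) prior, the Poisson likelihood is conjugate: the posterior is Gamma(α + ΣXᵢ, β + n).
Total number of pages: n = 4 + 5 = 9.
Posterior mean = (α₀+S)/(β₀+n) = [n/(β₀+n)]·(S/n) + [β₀/(β₀+n)]·(α₀/β₀), so only n and β₀ enter the weight.
Weight on data w = n/(β₀+n) = 9/(3.4+9) = 9/12.4 = 0.7258.

0.7258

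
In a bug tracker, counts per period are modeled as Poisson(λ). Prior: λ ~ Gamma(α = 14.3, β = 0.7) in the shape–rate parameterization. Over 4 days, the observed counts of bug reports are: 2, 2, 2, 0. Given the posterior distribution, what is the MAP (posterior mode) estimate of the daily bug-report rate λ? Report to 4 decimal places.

4.1064

With a Gamma(shape α, rate β) prior, the Poisson likelihood is conjugate: the posterior is Gamma(α + ΣXᵢ, β + n).
Sum of counts S = 6 over n = 4 days.
Posterior: Gamma(α+S, β+n) = Gamma(14.3+6, 0.7+4) = Gamma(20.3, 4.7).
Mode of Gamma(α,β) for α≥1 is (α−1)/β = 19.3/4.7 = 4.1064.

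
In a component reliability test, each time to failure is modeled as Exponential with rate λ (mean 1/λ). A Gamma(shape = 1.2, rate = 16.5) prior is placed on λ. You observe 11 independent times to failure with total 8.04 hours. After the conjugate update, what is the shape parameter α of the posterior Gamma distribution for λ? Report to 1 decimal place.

With a Gamma(shape α, rate β) prior on the exponential rate λ, the posterior after n observations with total T = Σxᵢ is Gamma(α+n, β+T).
Posterior: Gamma(1.2+11, 16.5+8.04) = Gamma(12.2, 24.54).
Posterior α = 12.2.

12.2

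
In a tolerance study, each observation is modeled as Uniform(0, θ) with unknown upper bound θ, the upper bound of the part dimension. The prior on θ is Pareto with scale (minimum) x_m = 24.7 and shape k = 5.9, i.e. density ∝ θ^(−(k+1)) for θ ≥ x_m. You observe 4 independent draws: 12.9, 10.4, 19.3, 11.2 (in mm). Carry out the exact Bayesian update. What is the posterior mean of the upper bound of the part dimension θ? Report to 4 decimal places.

27.4753

A Pareto(scale x_m, shape k) prior on the upper bound θ of Uniform(0, θ) is conjugate: posterior is Pareto(max(x_m, max xᵢ), k + n).
Sample maximum = 19.3; prior scale x_m = 24.7 → posterior scale = max = 24.7.
Posterior shape = 5.9 + 4 = 9.9.
E[θ|data] = k·x_m/(k−1) = 9.9·24.7/8.9 = 27.4753.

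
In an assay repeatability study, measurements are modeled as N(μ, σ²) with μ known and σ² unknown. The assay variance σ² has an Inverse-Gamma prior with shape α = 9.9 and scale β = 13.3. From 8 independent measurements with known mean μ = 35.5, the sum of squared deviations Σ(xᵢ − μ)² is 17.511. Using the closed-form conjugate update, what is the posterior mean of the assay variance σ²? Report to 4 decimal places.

With known mean μ and an Inverse-Gamma(α, β) prior on σ², the Normal likelihood is conjugate: posterior is Inv-Gamma(α + n/2, β + Σ(xᵢ−μ)²/2).
Posterior: Inv-Gamma(9.9 + 8/2, 13.3 + 17.511/2) = Inv-Gamma(13.90, 22.0555).
E[σ²|data] = β/(α−1) = 22.0555/12.90 = 1.7097.

1.7097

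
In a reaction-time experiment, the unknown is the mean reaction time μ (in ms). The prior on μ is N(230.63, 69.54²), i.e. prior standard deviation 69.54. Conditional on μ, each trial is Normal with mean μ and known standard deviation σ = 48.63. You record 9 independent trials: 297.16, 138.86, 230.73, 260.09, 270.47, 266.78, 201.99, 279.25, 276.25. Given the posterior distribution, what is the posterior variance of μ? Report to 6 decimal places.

249.222088

For Normal data with known variance σ², a Normal(μ₀, σ₀²) prior on μ is conjugate. Posterior precision = 1/σ₀² + n/σ²; posterior mean is the precision-weighted average of μ₀ and x̄.
σ₀² = 69.54² = 4835.8116, σ² = 48.63² = 2364.8769; σ² + n·σ₀² = 2364.8769 + 9·4835.8116 = 45887.1813.
Posterior precision = 1/σ₀² + n/σ² = 1/4835.8116 + 9/2364.8769 = (σ² + n·σ₀²)/(σ₀²σ²) = 45887.1813/(4835.8116·2364.8769); posterior variance σₙ² = σ₀²σ²/(σ² + n·σ₀²) = 4835.8116·2364.8769/45887.1813 = 249.222088.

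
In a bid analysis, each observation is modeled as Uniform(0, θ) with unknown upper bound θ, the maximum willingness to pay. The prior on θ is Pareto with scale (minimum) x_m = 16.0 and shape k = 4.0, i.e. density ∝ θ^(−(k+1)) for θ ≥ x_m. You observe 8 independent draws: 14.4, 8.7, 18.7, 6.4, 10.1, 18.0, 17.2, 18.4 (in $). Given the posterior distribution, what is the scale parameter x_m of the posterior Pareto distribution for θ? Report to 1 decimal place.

A Pareto(scale x_m, shape k) prior on the upper bound θ of Uniform(0, θ) is conjugate: posterior is Pareto(max(x_m, max xᵢ), k + n).
Sample maximum = 18.7; prior scale x_m = 16.0 → posterior scale = max = 18.7.
Posterior shape = 4.0 + 8 = 12.0.
Posterior scale x_m = 18.7.

18.7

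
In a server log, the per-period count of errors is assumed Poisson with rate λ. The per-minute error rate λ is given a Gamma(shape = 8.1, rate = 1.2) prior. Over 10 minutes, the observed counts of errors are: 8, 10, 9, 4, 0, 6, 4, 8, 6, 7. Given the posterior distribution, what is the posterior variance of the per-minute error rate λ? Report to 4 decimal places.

With a Gamma(shape α, rate β) prior, the Poisson likelihood is conjugate: the posterior is Gamma(α + ΣXᵢ, β + n).
Sum of counts S = 62 over n = 10 minutes.
Posterior: Gamma(α+S, β+n) = Gamma(8.1+62, 1.2+10) = Gamma(70.1, 11.2).
Var = α/β² = 70.1/11.2² = 0.5588.

0.5588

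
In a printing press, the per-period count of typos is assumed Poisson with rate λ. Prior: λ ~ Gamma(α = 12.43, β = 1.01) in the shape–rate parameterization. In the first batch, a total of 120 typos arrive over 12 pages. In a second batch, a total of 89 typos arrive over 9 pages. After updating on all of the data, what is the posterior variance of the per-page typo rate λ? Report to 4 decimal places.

0.4571

With a Gamma(shape α, rate β) prior, the Poisson likelihood is conjugate: the posterior is Gamma(α + ΣXᵢ, β + n).
After batch 1: Gamma(α+S, β+n) = Gamma(12.43+120, 1.01+12) = Gamma(132.43, 13.01).
After batch 2: Gamma(α+S, β+n) = Gamma(132.43+89, 13.01+9) = Gamma(221.43, 22.01).
Var = α/β² = 221.43/22.01² = 0.4571.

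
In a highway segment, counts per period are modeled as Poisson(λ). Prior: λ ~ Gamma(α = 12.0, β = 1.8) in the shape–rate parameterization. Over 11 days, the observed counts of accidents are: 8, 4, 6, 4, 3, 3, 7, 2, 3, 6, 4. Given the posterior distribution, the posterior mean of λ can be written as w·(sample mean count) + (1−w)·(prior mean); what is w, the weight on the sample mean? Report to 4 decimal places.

With a Gamma(shape α, rate β) prior, the Poisson likelihood is conjugate: the posterior is Gamma(α + ΣXᵢ, β + n).
Posterior mean = (α₀+S)/(β₀+n) = [n/(β₀+n)]·(S/n) + [β₀/(β₀+n)]·(α₀/β₀), so only n and β₀ enter the weight.
Weight on data w = n/(β₀+n) = 11/(1.8+11) = 11/12.8 = 0.8594.

0.8594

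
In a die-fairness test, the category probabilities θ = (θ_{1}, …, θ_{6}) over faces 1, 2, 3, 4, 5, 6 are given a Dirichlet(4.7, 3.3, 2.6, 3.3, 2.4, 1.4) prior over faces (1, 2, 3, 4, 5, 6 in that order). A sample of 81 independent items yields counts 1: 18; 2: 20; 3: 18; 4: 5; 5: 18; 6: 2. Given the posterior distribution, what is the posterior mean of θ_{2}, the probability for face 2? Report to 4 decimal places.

The Dirichlet prior is conjugate to the Multinomial likelihood: each posterior αⱼ = prior αⱼ + observed count nⱼ.
Posterior concentration: (22.7, 23.3, 20.6, 8.3, 20.4, 3.4), total = 98.7.
E[θ_{2}|data] = α_{2}/Σα = 23.3/98.7 = 0.2361.

0.2361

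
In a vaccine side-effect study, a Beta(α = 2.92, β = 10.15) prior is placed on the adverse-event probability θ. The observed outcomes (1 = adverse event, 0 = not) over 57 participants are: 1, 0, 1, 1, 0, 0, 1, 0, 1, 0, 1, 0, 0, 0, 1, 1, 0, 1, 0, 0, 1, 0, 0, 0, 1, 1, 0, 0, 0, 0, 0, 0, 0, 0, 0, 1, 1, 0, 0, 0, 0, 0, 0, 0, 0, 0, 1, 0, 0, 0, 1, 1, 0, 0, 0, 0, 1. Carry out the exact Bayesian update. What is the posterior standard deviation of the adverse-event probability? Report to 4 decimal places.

The Beta prior is conjugate to a Binomial/Bernoulli likelihood; the update adds successes to α and failures to β.
Posterior: Beta(α+k, β+n−k) = Beta(2.92+18, 10.15+39) = Beta(20.92, 49.15).
Var = αβ/((α+β)²(α+β+1)) = 20.92·49.15/(70.07²·71.07) = 0.00294669; SD = √0.00294669 = 0.0543.

0.0543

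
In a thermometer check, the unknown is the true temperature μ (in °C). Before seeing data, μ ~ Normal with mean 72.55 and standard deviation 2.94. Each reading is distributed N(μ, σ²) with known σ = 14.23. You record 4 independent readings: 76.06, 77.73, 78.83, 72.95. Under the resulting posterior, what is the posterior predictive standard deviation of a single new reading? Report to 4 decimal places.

For Normal data with known variance σ², a Normal(μ₀, σ₀²) prior on μ is conjugate. Posterior precision = 1/σ₀² + n/σ²; posterior mean is the precision-weighted average of μ₀ and x̄.
σ₀² = 2.94² = 8.6436, σ² = 14.23² = 202.4929; σ² + n·σ₀² = 202.4929 + 4·8.6436 = 237.0673.
Posterior precision = 1/σ₀² + n/σ² = 1/8.6436 + 4/202.4929 = (σ² + n·σ₀²)/(σ₀²σ²) = 237.0673/(8.6436·202.4929); posterior variance σₙ² = σ₀²σ²/(σ² + n·σ₀²) = 8.6436·202.4929/237.0673 = 7.382999.
Predictive variance for one new observation = σₙ² + σ² = 8.6436·202.4929/237.0673 + 202.4929 = σ²·(σ₀² + 237.0673)/237.0673 = 202.4929·245.7109/237.0673 = 209.875899; SD = √(202.4929·245.7109/237.0673) = 14.4871.

14.4871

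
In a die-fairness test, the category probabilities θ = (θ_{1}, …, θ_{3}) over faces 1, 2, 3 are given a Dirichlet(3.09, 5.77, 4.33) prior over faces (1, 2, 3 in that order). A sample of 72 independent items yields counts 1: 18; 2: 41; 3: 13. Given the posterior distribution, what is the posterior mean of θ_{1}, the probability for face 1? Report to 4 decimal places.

0.2476

The Dirichlet prior is conjugate to the Multinomial likelihood: each posterior αⱼ = prior αⱼ + observed count nⱼ.
Posterior concentration: (21.09, 46.77, 17.33), total = 85.19.
E[θ_{1}|data] = α_{1}/Σα = 21.09/85.19 = 0.2476.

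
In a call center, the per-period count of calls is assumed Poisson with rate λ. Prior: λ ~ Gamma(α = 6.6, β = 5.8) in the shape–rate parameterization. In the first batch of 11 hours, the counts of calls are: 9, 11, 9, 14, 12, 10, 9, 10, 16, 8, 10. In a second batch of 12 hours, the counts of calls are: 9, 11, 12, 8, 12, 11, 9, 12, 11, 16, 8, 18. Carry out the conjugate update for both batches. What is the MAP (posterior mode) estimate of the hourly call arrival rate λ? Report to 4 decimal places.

With a Gamma(shape α, rate β) prior, the Poisson likelihood is conjugate: the posterior is Gamma(α + ΣXᵢ, β + n).
Batch 1: sum of counts S = 118 over n = 11 hours.
After batch 1: Gamma(α+S, β+n) = Gamma(6.6+118, 5.8+11) = Gamma(124.6, 16.8).
Batch 2: sum of counts S = 137 over n = 12 hours.
After batch 2: Gamma(α+S, β+n) = Gamma(124.6+137, 16.8+12) = Gamma(261.6, 28.8).
Mode of Gamma(α,β) for α≥1 is (α−1)/β = 260.6/28.8 = 9.0486.

9.0486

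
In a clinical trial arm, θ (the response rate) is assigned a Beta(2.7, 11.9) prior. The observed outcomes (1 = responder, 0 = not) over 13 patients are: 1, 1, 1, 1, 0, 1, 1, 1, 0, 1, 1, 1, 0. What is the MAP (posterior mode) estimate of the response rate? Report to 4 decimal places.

The Beta prior is conjugate to a Binomial/Bernoulli likelihood; the update adds successes to α and failures to β.
Posterior: Beta(α+k, β+n−k) = Beta(2.7+10, 11.9+3) = Beta(12.7, 14.9).
Mode of Beta(a,b) for a,b>1 is (a−1)/(a+b−2) = 11.7/25.6 = 0.4570.

0.4570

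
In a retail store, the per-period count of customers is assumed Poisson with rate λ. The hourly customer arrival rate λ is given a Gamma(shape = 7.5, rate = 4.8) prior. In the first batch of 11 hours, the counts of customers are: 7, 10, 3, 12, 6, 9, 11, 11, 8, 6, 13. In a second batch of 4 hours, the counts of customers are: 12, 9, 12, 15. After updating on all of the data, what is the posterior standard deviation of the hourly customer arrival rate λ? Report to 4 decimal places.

0.6216

With a Gamma(shape α, rate β) prior, the Poisson likelihood is conjugate: the posterior is Gamma(α + ΣXᵢ, β + n).
Batch 1: sum of counts S = 96 over n = 11 hours.
After batch 1: Gamma(α+S, β+n) = Gamma(7.5+96, 4.8+11) = Gamma(103.5, 15.8).
Batch 2: sum of counts S = 48 over n = 4 hours.
After batch 2: Gamma(α+S, β+n) = Gamma(103.5+48, 15.8+4) = Gamma(151.5, 19.8).
SD = √α/β = √151.5/19.8 = 0.6216.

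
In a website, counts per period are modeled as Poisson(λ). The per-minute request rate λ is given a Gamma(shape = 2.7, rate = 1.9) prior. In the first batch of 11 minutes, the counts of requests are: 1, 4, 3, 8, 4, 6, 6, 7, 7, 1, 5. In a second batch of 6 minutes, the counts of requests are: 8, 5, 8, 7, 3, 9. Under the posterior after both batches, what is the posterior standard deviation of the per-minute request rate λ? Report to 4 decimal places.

0.5149

With a Gamma(shape α, rate β) prior, the Poisson likelihood is conjugate: the posterior is Gamma(α + ΣXᵢ, β + n).
Batch 1: sum of counts S = 52 over n = 11 minutes.
After batch 1: Gamma(α+S, β+n) = Gamma(2.7+52, 1.9+11) = Gamma(54.7, 12.9).
Batch 2: sum of counts S = 40 over n = 6 minutes.
After batch 2: Gamma(α+S, β+n) = Gamma(54.7+40, 12.9+6) = Gamma(94.7, 18.9).
SD = √α/β = √94.7/18.9 = 0.5149.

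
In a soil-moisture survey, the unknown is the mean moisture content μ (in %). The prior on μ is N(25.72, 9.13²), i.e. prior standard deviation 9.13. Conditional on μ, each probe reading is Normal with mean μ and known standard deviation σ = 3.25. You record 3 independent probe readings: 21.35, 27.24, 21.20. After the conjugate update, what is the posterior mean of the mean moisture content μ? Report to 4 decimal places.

For Normal data with known variance σ², a Normal(μ₀, σ₀²) prior on μ is conjugate. Posterior precision = 1/σ₀² + n/σ²; posterior mean is the precision-weighted average of μ₀ and x̄.
Σxᵢ = 21.35 + 27.24 + 21.20 = 69.79, so n·x̄ = 69.79.
σ₀² = 9.13² = 83.3569, σ² = 3.25² = 10.5625; σ² + n·σ₀² = 10.5625 + 3·83.3569 = 260.6332.
Posterior mean = (μ₀/σ₀² + n·x̄/σ²)/(1/σ₀² + n/σ²) = (σ²·μ₀ + σ₀²·n·x̄)/(σ² + n·σ₀²) = (10.5625·25.72 + 83.3569·69.79)/260.6332 = 6089.145551/260.6332 = 23.3629.

23.3629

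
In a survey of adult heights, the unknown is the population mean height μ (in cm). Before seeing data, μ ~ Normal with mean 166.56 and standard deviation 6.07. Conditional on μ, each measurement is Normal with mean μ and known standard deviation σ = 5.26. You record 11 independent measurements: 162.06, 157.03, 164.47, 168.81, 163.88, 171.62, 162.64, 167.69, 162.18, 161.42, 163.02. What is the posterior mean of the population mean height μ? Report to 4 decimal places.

164.2334

For Normal data with known variance σ², a Normal(μ₀, σ₀²) prior on μ is conjugate. Posterior precision = 1/σ₀² + n/σ²; posterior mean is the precision-weighted average of μ₀ and x̄.
Σxᵢ = 162.06 + 157.03 + 164.47 + 168.81 + 163.88 + 171.62 + 162.64 + 167.69 + 162.18 + 161.42 + 163.02 = 1804.82, so n·x̄ = 1804.82.
σ₀² = 6.07² = 36.8449, σ² = 5.26² = 27.6676; σ² + n·σ₀² = 27.6676 + 11·36.8449 = 432.9615.
Posterior mean = (μ₀/σ₀² + n·x̄/σ²)/(1/σ₀² + n/σ²) = (σ²·μ₀ + σ₀²·n·x̄)/(σ² + n·σ₀²) = (27.6676·166.56 + 36.8449·1804.82)/432.9615 = 71106.727874/432.9615 = 164.2334.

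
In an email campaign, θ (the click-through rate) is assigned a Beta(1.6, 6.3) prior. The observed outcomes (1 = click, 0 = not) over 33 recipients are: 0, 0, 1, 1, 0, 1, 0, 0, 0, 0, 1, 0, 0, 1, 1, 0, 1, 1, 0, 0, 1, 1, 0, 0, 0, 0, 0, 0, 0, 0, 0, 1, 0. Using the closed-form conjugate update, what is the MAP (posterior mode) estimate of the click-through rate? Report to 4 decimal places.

0.2982

The Beta prior is conjugate to a Binomial/Bernoulli likelihood; the update adds successes to α and failures to β.
Posterior: Beta(α+k, β+n−k) = Beta(1.6+11, 6.3+22) = Beta(12.6, 28.3).
Mode of Beta(a,b) for a,b>1 is (a−1)/(a+b−2) = 11.6/38.9 = 0.2982.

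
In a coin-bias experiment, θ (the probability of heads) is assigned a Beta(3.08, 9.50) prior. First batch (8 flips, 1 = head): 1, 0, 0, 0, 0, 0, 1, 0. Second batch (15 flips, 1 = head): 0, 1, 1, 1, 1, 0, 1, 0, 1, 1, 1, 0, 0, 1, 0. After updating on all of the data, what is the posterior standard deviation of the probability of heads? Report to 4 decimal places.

The Beta prior is conjugate to a Binomial/Bernoulli likelihood; the update adds successes to α and failures to β.
After batch 1: Beta(3.08+2, 9.50+6) = Beta(5.08, 15.50).
After batch 2: Beta(5.08+9, 15.50+6) = Beta(14.08, 21.50).
Var = αβ/((α+β)²(α+β+1)) = 14.08·21.50/(35.58²·36.58) = 0.00653711; SD = √0.00653711 = 0.0809.

0.0809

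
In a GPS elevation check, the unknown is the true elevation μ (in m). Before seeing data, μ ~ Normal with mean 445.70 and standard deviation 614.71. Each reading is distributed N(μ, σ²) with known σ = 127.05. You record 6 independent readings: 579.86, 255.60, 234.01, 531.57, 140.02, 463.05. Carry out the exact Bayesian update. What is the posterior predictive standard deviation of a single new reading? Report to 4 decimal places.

For Normal data with known variance σ², a Normal(μ₀, σ₀²) prior on μ is conjugate. Posterior precision = 1/σ₀² + n/σ²; posterior mean is the precision-weighted average of μ₀ and x̄.
σ₀² = 614.71² = 377868.3841, σ² = 127.05² = 16141.7025; σ² + n·σ₀² = 16141.7025 + 6·377868.3841 = 2283352.0071.
Posterior precision = 1/σ₀² + n/σ² = 1/377868.3841 + 6/16141.7025 = (σ² + n·σ₀²)/(σ₀²σ²) = 2283352.0071/(377868.3841·16141.7025); posterior variance σₙ² = σ₀²σ²/(σ² + n·σ₀²) = 377868.3841·16141.7025/2283352.0071 = 2671.265325.
Predictive variance for one new observation = σₙ² + σ² = 377868.3841·16141.7025/2283352.0071 + 16141.7025 = σ²·(σ₀² + 2283352.0071)/2283352.0071 = 16141.7025·2661220.3912/2283352.0071 = 18812.967825; SD = √(16141.7025·2661220.3912/2283352.0071) = 137.1604.

137.1604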